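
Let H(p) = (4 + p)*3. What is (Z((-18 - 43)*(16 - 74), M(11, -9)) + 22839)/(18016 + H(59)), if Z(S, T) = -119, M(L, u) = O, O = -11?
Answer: 4544/3641 ≈ 1.2480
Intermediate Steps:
M(L, u) = -11
H(p) = 12 + 3*p
(Z((-18 - 43)*(16 - 74), M(11, -9)) + 22839)/(18016 + H(59)) = (-119 + 22839)/(18016 + (12 + 3*59)) = 22720/(18016 + (12 + 177)) = 22720/(18016 + 189) = 22720/18205 = 22720*(1/18205) = 4544/3641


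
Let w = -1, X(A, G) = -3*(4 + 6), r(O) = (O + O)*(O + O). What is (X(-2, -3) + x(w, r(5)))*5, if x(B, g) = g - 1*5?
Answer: 325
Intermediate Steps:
r(O) = 4*O² (r(O) = (2*O)*(2*O) = 4*O²)
X(A, G) = -30 (X(A, G) = -3*10 = -30)
x(B, g) = -5 + g (x(B, g) = g - 5 = -5 + g)
(X(-2, -3) + x(w, r(5)))*5 = (-30 + (-5 + 4*5²))*5 = (-30 + (-5 + 4*25))*5 = (-30 + (-5 + 100))*5 = (-30 + 95)*5 = 65*5 = 325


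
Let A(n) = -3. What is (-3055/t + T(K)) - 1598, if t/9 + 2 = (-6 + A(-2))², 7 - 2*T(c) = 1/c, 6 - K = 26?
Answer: -45469069/28440 ≈ -1598.8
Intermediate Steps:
K = -20 (K = 6 - 1*26 = 6 - 26 = -20)
T(c) = 7/2 - 1/(2*c)
t = 711 (t = -18 + 9*(-6 - 3)² = -18 + 9*(-9)² = -18 + 9*81 = -18 + 729 = 711)
(-3055/t + T(K)) - 1598 = (-3055/711 + (½)*(-1 + 7*(-20))/(-20)) - 1598 = (-3055*1/711 + (½)*(-1/20)*(-1 - 140)) - 1598 = (-3055/711 + (½)*(-1/20)*(-141)) - 1598 = (-3055/711 + 141/40) - 1598 = -21949/28440 - 1598 = -45469069/28440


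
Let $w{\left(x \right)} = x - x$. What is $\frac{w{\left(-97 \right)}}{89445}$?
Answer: $0$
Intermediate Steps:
$w{\left(x \right)} = 0$
$\frac{w{\left(-97 \right)}}{89445} = \frac{0}{89445} = 0 \cdot \frac{1}{89445} = 0$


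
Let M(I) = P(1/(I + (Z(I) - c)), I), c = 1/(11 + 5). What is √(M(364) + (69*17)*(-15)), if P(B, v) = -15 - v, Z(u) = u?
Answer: I*√17974 ≈ 134.07*I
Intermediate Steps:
c = 1/16 ≈ 0.062500
M(I) = -15 - I
√(M(364) + (69*17)*(-15)) = √((-15 - 1*364) + (69*17)*(-15)) = √((-15 - 364) + 1173*(-15)) = √(-379 - 17595) = √(-17974) = I*√17974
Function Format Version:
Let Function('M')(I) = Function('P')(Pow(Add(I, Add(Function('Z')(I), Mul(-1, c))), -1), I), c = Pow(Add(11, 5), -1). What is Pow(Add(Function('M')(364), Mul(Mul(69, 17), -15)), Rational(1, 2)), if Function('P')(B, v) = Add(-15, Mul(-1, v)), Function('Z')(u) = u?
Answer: Mul(I, Pow(17974, Rational(1, 2))) ≈ Mul(134.07, I)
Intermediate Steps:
c = Rational(1, 16) (c = Pow(16, -1) = Rational(1, 16) ≈ 0.062500)
Function('M')(I) = Add(-15, Mul(-1, I))
Pow(Add(Function('M')(364), Mul(Mul(69, 17), -15)), Rational(1, 2)) = Pow(Add(Add(-15, Mul(-1, 364)), Mul(Mul(69, 17), -15)), Rational(1, 2)) = Pow(Add(Add(-15, -364), Mul(1173, -15)), Rational(1, 2)) = Pow(Add(-379, -17595), Rational(1, 2)) = Pow(-17974, Rational(1, 2)) = Mul(I, Pow(17974, Rational(1, 2)))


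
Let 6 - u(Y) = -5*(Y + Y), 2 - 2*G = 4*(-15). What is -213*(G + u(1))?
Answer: -10011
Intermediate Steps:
G = 31 (G = 1 - 2*(-15) = 1 - ½*(-60) = 1 + 30 = 31)
u(Y) = 6 + 10*Y (u(Y) = 6 - (-5)*(Y + Y) = 6 - (-5)*2*Y = 6 - (-10)*Y = 6 + 10*Y)
-213*(G + u(1)) = -213*(31 + (6 + 10*1)) = -213*(31 + (6 + 10)) = -213*(31 + 16) = -213*47 = -10011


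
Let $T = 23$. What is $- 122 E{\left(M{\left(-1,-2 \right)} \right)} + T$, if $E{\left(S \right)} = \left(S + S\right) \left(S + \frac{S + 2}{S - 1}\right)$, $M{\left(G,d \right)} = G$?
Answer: $-343$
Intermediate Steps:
$E{\left(S \right)} = 2 S \left(S + \frac{2 + S}{-1 + S}\right)$
$- 122 E{\left(M{\left(-1,-2 \right)} \right)} + T = - 122 \cdot 2 \left(-1\right) \frac{1}{-1 - 1} \left(2 + \left(-1\right)^{2}\right) + 23 = - 122 \cdot 2 \left(-1\right) \frac{1}{-2} \left(2 + 1\right) + 23 = - 122 \cdot 2 \left(-1\right) \left(- \frac{1}{2}\right) 3 + 23 = \left(-122\right) 3 + 23 = -366 + 23 = -343$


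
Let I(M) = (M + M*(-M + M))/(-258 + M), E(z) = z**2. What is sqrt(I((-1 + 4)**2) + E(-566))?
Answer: sqrt(2206932235)/83 ≈ 566.00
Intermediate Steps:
I(M) = M/(-258 + M) (I(M) = (M + M*0)/(-258 + M) = (M + 0)/(-258 + M) = M/(-258 + M))
sqrt(I((-1 + 4)**2) + E(-566)) = sqrt((-1 + 4)**2/(-258 + (-1 + 4)**2) + (-566)**2) = sqrt(3**2/(-258 + 3**2) + 320356) = sqrt(9/(-258 + 9) + 320356) = sqrt(9/(-249) + 320356) = sqrt(9*(-1/249) + 320356) = sqrt(-3/83 + 320356) = sqrt(26589545/83) = sqrt(2206932235)/83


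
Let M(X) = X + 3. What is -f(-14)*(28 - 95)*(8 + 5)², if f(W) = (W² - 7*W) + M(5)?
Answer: 3419546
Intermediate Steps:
M(X) = 3 + X
f(W) = 8 + W² - 7*W (f(W) = (W² - 7*W) + (3 + 5) = (W² - 7*W) + 8 = 8 + W² - 7*W)
-f(-14)*(28 - 95)*(8 + 5)² = -(8 + (-14)² - 7*(-14))*(28 - 95)*(8 + 5)² = -(8 + 196 + 98)*(-67)*13² = -302*(-67)*169 = -(-20234)*169 = -1*(-3419546) = 3419546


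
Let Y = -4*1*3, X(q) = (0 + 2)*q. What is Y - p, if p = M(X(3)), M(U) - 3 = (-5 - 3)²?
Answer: -79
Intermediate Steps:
X(q) = 2*q
Y = -12 (Y = -4*3 = -12)
M(U) = 67 (M(U) = 3 + (-5 - 3)² = 3 + (-8)² = 3 + 64 = 67)
p = 67
Y - p = -12 - 1*67 = -12 - 67 = -79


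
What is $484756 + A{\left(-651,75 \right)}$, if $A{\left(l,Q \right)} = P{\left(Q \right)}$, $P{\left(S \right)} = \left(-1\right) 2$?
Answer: $484754$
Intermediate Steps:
$P{\left(S \right)} = -2$
$A{\left(l,Q \right)} = -2$
$484756 + A{\left(-651,75 \right)} = 484756 - 2 = 484754$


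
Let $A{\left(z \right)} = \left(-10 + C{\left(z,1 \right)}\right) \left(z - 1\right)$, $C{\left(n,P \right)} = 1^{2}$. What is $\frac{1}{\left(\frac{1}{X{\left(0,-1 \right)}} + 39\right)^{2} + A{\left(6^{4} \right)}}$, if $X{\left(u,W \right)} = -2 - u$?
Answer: $- \frac{4}{40691} \approx -9.8302 \cdot 10^{-5}$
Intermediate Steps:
$C{\left(n,P \right)} = 1$
$A{\left(z \right)} = 9 - 9 z$ ($A{\left(z \right)} = \left(-10 + 1\right) \left(z - 1\right) = - 9 \left(-1 + z\right) = 9 - 9 z$)
$\frac{1}{\left(\frac{1}{X{\left(0,-1 \right)}} + 39\right)^{2} + A{\left(6^{4} \right)}} = \frac{1}{\left(\frac{1}{-2 - 0} + 39\right)^{2} + \left(9 - 9 \cdot 6^{4}\right)} = \frac{1}{\left(\frac{1}{-2 + 0} + 39\right)^{2} + \left(9 - 11664\right)} = \frac{1}{\left(\frac{1}{-2} + 39\right)^{2} + \left(9 - 11664\right)} = \frac{1}{\left(- \frac{1}{2} + 39\right)^{2} - 11655} = \frac{1}{\left(\frac{77}{2}\right)^{2} - 11655} = \frac{1}{\frac{5929}{4} - 11655} = \frac{1}{- \frac{40691}{4}} = - \frac{4}{40691}$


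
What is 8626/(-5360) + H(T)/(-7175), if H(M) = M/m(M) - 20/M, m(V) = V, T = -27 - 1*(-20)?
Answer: -43338557/26920600 ≈ -1.6099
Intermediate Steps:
T = -7 (T = -27 + 20 = -7)
H(M) = 1 - 20/M (H(M) = M/M - 20/M = 1 - 20/M)
8626/(-5360) + H(T)/(-7175) = 8626/(-5360) + ((-20 - 7)/(-7))/(-7175) = 8626*(-1/5360) - ⅐*(-27)*(-1/7175) = -4313/2680 + (27/7)*(-1/7175) = -4313/2680 - 27/50225 = -43338557/26920600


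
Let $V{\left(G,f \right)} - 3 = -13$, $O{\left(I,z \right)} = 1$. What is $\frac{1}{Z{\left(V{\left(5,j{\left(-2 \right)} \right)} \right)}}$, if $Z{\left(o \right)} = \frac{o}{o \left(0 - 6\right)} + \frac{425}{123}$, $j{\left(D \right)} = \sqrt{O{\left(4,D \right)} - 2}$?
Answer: $\frac{246}{809} \approx 0.30408$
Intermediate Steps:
$j{\left(D \right)} = i$ ($j{\left(D \right)} = \sqrt{1 - 2} = \sqrt{-1} = i$)
$V{\left(G,f \right)} = -10$ ($V{\left(G,f \right)} = 3 - 13 = -10$)
$Z{\left(o \right)} = \frac{809}{246}$ ($Z{\left(o \right)} = \frac{o}{o \left(-6\right)} + 425 \cdot \frac{1}{123} = \frac{o}{\left(-6\right) o} + \frac{425}{123} = o \left(- \frac{1}{6 o}\right) + \frac{425}{123} = - \frac{1}{6} + \frac{425}{123} = \frac{809}{246}$)
$\frac{1}{Z{\left(V{\left(5,j{\left(-2 \right)} \right)} \right)}} = \frac{1}{\frac{809}{246}} = \frac{246}{809}$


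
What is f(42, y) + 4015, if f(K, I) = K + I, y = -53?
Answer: 4004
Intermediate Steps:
f(K, I) = I + K
f(42, y) + 4015 = (-53 + 42) + 4015 = -11 + 4015 = 4004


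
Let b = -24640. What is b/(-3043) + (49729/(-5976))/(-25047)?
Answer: 3688288011427/455478893496 ≈ 8.0976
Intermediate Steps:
b/(-3043) + (49729/(-5976))/(-25047) = -24640/(-3043) + (49729/(-5976))/(-25047) = -24640*(-1/3043) + (49729*(-1/5976))*(-1/25047) = 24640/3043 - 49729/5976*(-1/25047) = 24640/3043 + 49729/149680872 = 3688288011427/455478893496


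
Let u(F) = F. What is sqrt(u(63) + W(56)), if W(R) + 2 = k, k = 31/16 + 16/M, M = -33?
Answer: 5*sqrt(43527)/132 ≈ 7.9027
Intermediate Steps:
k = 767/528 (k = 31/16 + 16/(-33) = 31*(1/16) + 16*(-1/33) = 31/16 - 16/33 = 767/528 ≈ 1.4527)
W(R) = -289/528 (W(R) = -2 + 767/528 = -289/528)
sqrt(u(63) + W(56)) = sqrt(63 - 289/528) = sqrt(32975/528) = 5*sqrt(43527)/132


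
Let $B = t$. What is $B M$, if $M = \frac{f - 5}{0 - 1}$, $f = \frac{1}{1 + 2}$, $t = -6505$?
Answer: $- \frac{91070}{3} \approx -30357.0$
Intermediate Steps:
$B = -6505$
$f = \frac{1}{3} \approx 0.33333$
$M = \frac{14}{3}$ ($M = \frac{\frac{1}{3} - 5}{0 - 1} = - \frac{14}{3 \left(-1\right)} = \left(- \frac{14}{3}\right) \left(-1\right) = \frac{14}{3} \approx 4.6667$)
$B M = \left(-6505\right) \frac{14}{3} = - \frac{91070}{3}$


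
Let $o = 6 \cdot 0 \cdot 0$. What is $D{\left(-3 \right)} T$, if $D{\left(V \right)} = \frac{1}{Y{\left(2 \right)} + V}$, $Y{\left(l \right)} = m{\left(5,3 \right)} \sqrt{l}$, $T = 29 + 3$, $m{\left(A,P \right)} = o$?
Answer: $- \frac{32}{3} \approx -10.667$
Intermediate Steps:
$o = 0$ ($o = 0 \cdot 0 = 0$)
$m{\left(A,P \right)} = 0$
$T = 32$
$Y{\left(l \right)} = 0$ ($Y{\left(l \right)} = 0 \sqrt{l} = 0$)
$D{\left(V \right)} = \frac{1}{V}$ ($D{\left(V \right)} = \frac{1}{0 + V} = \frac{1}{V}$)
$D{\left(-3 \right)} T = \frac{1}{-3} \cdot 32 = \left(- \frac{1}{3}\right) 32 = - \frac{32}{3}$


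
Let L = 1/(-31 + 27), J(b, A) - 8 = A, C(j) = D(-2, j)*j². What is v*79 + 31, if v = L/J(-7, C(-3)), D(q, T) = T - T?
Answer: 913/32 ≈ 28.531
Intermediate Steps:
D(q, T) = 0
C(j) = 0 (C(j) = 0*j² = 0)
J(b, A) = 8 + A
L = -¼ (L = 1/(-4) = -¼ ≈ -0.25000)
v = -1/32 (v = -1/(4*(8 + 0)) = -¼/8 = -¼*⅛ = -1/32 ≈ -0.031250)
v*79 + 31 = -1/32*79 + 31 = -79/32 + 31 = 913/32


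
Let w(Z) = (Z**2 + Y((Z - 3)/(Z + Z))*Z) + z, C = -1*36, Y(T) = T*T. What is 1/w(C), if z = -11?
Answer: 16/20391 ≈ 0.00078466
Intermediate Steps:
Y(T) = T**2
C = -36
w(Z) = -11 + Z**2 + (-3 + Z)**2/(4*Z) (w(Z) = (Z**2 + ((Z - 3)/(Z + Z))**2*Z) - 11 = (Z**2 + ((-3 + Z)/((2*Z)))**2*Z) - 11 = (Z**2 + ((-3 + Z)*(1/(2*Z)))**2*Z) - 11 = (Z**2 + ((-3 + Z)/(2*Z))**2*Z) - 11 = (Z**2 + ((-3 + Z)**2/(4*Z**2))*Z) - 11 = (Z**2 + (-3 + Z)**2/(4*Z)) - 11 = -11 + Z**2 + (-3 + Z)**2/(4*Z))
1/w(C) = 1/(-11 + (-36)**2 + (1/4)*(-3 - 36)**2/(-36)) = 1/(-11 + 1296 + (1/4)*(-1/36)*(-39)**2) = 1/(-11 + 1296 + (1/4)*(-1/36)*1521) = 1/(-11 + 1296 - 169/16) = 1/(20391/16) = 16/20391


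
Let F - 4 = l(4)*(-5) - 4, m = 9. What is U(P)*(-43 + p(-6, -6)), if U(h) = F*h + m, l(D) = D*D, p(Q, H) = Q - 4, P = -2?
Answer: -8957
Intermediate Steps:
p(Q, H) = -4 + Q
l(D) = D²
F = -80 (F = 4 + (4²*(-5) - 4) = 4 + (16*(-5) - 4) = 4 + (-80 - 4) = 4 - 84 = -80)
U(h) = 9 - 80*h (U(h) = -80*h + 9 = 9 - 80*h)
U(P)*(-43 + p(-6, -6)) = (9 - 80*(-2))*(-43 + (-4 - 6)) = (9 + 160)*(-43 - 10) = 169*(-53) = -8957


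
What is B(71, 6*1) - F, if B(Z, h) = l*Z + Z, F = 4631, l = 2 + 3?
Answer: -4205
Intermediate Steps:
l = 5
B(Z, h) = 6*Z (B(Z, h) = 5*Z + Z = 6*Z)
B(71, 6*1) - F = 6*71 - 1*4631 = 426 - 4631 = -4205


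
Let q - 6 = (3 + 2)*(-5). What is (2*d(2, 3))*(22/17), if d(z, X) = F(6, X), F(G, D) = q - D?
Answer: -968/17 ≈ -56.941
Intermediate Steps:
q = -19 (q = 6 + (3 + 2)*(-5) = 6 + 5*(-5) = 6 - 25 = -19)
F(G, D) = -19 - D
d(z, X) = -19 - X
(2*d(2, 3))*(22/17) = (2*(-19 - 1*3))*(22/17) = (2*(-19 - 3))*(22*(1/17)) = (2*(-22))*(22/17) = -44*22/17 = -968/17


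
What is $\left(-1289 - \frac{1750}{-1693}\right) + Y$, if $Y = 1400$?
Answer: $\frac{189673}{1693} \approx 112.03$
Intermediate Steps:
$\left(-1289 - \frac{1750}{-1693}\right) + Y = \left(-1289 - \frac{1750}{-1693}\right) + 1400 = \left(-1289 - 1750 \left(- \frac{1}{1693}\right)\right) + 1400 = \left(-1289 - - \frac{1750}{1693}\right) + 1400 = \left(-1289 + \frac{1750}{1693}\right) + 1400 = - \frac{2180527}{1693} + 1400 = \frac{189673}{1693}$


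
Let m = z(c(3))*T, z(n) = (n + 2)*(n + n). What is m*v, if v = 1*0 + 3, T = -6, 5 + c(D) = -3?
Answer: -1728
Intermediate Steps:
c(D) = -8 (c(D) = -5 - 3 = -8)
z(n) = 2*n*(2 + n) (z(n) = (2 + n)*(2*n) = 2*n*(2 + n))
m = -576 (m = (2*(-8)*(2 - 8))*(-6) = (2*(-8)*(-6))*(-6) = 96*(-6) = -576)
v = 3 (v = 0 + 3 = 3)
m*v = -576*3 = -1728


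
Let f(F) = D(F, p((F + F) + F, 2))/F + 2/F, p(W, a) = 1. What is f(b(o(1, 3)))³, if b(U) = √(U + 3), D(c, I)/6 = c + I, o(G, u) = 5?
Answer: 360 + 232*√2 ≈ 688.10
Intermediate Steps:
D(c, I) = 6*I + 6*c (D(c, I) = 6*(c + I) = 6*(I + c) = 6*I + 6*c)
b(U) = √(3 + U)
f(F) = 2/F + (6 + 6*F)/F (f(F) = (6*1 + 6*F)/F + 2/F = (6 + 6*F)/F + 2/F = 2/F + (6 + 6*F)/F)
f(b(o(1, 3)))³ = (6 + 8/(√(3 + 5)))³ = (6 + 8/(√8))³ = (6 + 8/((2*√2)))³ = (6 + 8*(√2/4))³ = (6 + 2*√2)³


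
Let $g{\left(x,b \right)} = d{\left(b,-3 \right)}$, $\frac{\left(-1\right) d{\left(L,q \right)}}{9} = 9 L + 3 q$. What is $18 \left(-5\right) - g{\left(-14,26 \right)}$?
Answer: $1935$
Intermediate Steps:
$d{\left(L,q \right)} = - 81 L - 27 q$ ($d{\left(L,q \right)} = - 9 \left(9 L + 3 q\right) = - 9 \left(3 q + 9 L\right) = - 81 L - 27 q$)
$g{\left(x,b \right)} = 81 - 81 b$ ($g{\left(x,b \right)} = - 81 b - -81 = - 81 b + 81 = 81 - 81 b$)
$18 \left(-5\right) - g{\left(-14,26 \right)} = 18 \left(-5\right) - \left(81 - 2106\right) = -90 - \left(81 - 2106\right) = -90 - -2025 = -90 + 2025 = 1935$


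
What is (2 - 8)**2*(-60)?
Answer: -2160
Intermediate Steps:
(2 - 8)**2*(-60) = (-6)**2*(-60) = 36*(-60) = -2160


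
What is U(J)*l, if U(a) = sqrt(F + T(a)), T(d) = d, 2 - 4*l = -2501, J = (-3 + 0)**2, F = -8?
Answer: 2503/4 ≈ 625.75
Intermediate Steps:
J = 9 (J = (-3)**2 = 9)
l = 2503/4 (l = 1/2 - 1/4*(-2501) = 1/2 + 2501/4 = 2503/4 ≈ 625.75)
U(a) = sqrt(-8 + a)
U(J)*l = sqrt(-8 + 9)*(2503/4) = sqrt(1)*(2503/4) = 1*(2503/4) = 2503/4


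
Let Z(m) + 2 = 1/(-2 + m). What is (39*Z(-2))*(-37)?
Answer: 12987/4 ≈ 3246.8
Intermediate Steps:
Z(m) = -2 + 1/(-2 + m)
(39*Z(-2))*(-37) = (39*((5 - 2*(-2))/(-2 - 2)))*(-37) = (39*((5 + 4)/(-4)))*(-37) = (39*(-1/4*9))*(-37) = (39*(-9/4))*(-37) = -351/4*(-37) = 12987/4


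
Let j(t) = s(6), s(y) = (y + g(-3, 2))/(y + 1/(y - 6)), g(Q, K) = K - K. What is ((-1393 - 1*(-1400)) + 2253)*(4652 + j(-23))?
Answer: 10513520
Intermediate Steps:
g(Q, K) = 0
s(y) = y/(y + 1/(-6 + y)) (s(y) = (y + 0)/(y + 1/(y - 6)) = y/(y + 1/(-6 + y)))
j(t) = 0 (j(t) = 6*(-6 + 6)/(1 + 6² - 6*6) = 6*0/(1 + 36 - 36) = 6*0/1 = 6*1*0 = 0)
((-1393 - 1*(-1400)) + 2253)*(4652 + j(-23)) = ((-1393 - 1*(-1400)) + 2253)*(4652 + 0) = ((-1393 + 1400) + 2253)*4652 = (7 + 2253)*4652 = 2260*4652 = 10513520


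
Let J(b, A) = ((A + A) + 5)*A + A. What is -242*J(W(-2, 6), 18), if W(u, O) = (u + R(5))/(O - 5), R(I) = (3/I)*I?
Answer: -182952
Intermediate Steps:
R(I) = 3
W(u, O) = (3 + u)/(-5 + O) (W(u, O) = (u + 3)/(O - 5) = (3 + u)/(-5 + O))
J(b, A) = A + A*(5 + 2*A) (J(b, A) = (2*A + 5)*A + A = (5 + 2*A)*A + A = A*(5 + 2*A) + A = A + A*(5 + 2*A))
-242*J(W(-2, 6), 18) = -484*18*(3 + 18) = -484*18*21 = -242*756 = -182952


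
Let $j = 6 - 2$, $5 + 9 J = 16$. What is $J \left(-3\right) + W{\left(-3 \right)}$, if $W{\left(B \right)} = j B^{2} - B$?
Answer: $\frac{106}{3} \approx 35.333$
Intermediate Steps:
$J = \frac{11}{9}$ ($J = - \frac{5}{9} + \frac{1}{9} \cdot 16 = - \frac{5}{9} + \frac{16}{9} = \frac{11}{9} \approx 1.2222$)
$j = 4$ ($j = 6 - 2 = 4$)
$W{\left(B \right)} = - B + 4 B^{2}$ ($W{\left(B \right)} = 4 B^{2} - B = - B + 4 B^{2}$)
$J \left(-3\right) + W{\left(-3 \right)} = \frac{11}{9} \left(-3\right) - 3 \left(-1 + 4 \left(-3\right)\right) = - \frac{11}{3} - 3 \left(-1 - 12\right) = - \frac{11}{3} - -39 = - \frac{11}{3} + 39 = \frac{106}{3}$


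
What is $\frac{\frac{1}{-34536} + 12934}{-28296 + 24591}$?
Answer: $- \frac{446688623}{127955880} \approx -3.491$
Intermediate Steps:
$\frac{\frac{1}{-34536} + 12934}{-28296 + 24591} = \frac{- \frac{1}{34536} + 12934}{-3705} = \frac{446688623}{34536} \left(- \frac{1}{3705}\right) = - \frac{446688623}{127955880}$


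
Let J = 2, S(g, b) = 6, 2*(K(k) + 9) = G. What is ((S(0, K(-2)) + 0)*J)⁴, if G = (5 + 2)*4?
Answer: 20736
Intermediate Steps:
G = 28 (G = 7*4 = 28)
K(k) = 5 (K(k) = -9 + (½)*28 = -9 + 14 = 5)
((S(0, K(-2)) + 0)*J)⁴ = ((6 + 0)*2)⁴ = (6*2)⁴ = 12⁴ = 20736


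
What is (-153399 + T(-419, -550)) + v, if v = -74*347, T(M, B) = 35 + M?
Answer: -179461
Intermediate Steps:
v = -25678
(-153399 + T(-419, -550)) + v = (-153399 + (35 - 419)) - 25678 = (-153399 - 384) - 25678 = -153783 - 25678 = -179461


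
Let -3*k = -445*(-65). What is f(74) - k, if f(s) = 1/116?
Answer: 3355303/348 ≈ 9641.7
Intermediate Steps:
k = -28925/3 (k = -(-445)*(-65)/3 = -⅓*28925 = -28925/3 ≈ -9641.7)
f(s) = 1/116
f(74) - k = 1/116 - 1*(-28925/3) = 1/116 + 28925/3 = 3355303/348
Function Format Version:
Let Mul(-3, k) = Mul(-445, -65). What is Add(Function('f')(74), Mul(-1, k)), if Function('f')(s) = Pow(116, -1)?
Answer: Rational(3355303, 348) ≈ 9641.7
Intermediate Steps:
k = Rational(-28925, 3) (k = Mul(Rational(-1, 3), Mul(-445, -65)) = Mul(Rational(-1, 3), 28925) = Rational(-28925, 3) ≈ -9641.7)
Function('f')(s) = Rational(1, 116)
Add(Function('f')(74), Mul(-1, k)) = Add(Rational(1, 116), Mul(-1, Rational(-28925, 3))) = Add(Rational(1, 116), Rational(28925, 3)) = Rational(3355303, 348)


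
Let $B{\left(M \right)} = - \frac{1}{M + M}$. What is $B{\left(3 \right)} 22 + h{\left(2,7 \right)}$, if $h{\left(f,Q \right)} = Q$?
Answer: $\frac{10}{3} \approx 3.3333$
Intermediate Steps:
$B{\left(M \right)} = - \frac{1}{2 M}$
$B{\left(3 \right)} 22 + h{\left(2,7 \right)} = - \frac{1}{2 \cdot 3} \cdot 22 + 7 = \left(- \frac{1}{2}\right) \frac{1}{3} \cdot 22 + 7 = \left(- \frac{1}{6}\right) 22 + 7 = - \frac{11}{3} + 7 = \frac{10}{3}$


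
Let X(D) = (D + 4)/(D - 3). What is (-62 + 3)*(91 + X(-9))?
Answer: -64723/12 ≈ -5393.6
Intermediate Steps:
X(D) = (4 + D)/(-3 + D)
(-62 + 3)*(91 + X(-9)) = (-62 + 3)*(91 + (4 - 9)/(-3 - 9)) = -59*(91 - 5/(-12)) = -59*(91 - 1/12*(-5)) = -59*(91 + 5/12) = -59*1097/12 = -64723/12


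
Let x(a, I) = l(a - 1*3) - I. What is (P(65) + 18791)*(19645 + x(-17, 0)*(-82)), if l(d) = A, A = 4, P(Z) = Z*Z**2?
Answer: 5667916872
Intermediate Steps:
P(Z) = Z**3
l(d) = 4
x(a, I) = 4 - I
(P(65) + 18791)*(19645 + x(-17, 0)*(-82)) = (65**3 + 18791)*(19645 + (4 - 1*0)*(-82)) = (274625 + 18791)*(19645 + (4 + 0)*(-82)) = 293416*(19645 + 4*(-82)) = 293416*(19645 - 328) = 293416*19317 = 5667916872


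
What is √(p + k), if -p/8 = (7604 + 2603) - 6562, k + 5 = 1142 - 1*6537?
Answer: 48*I*√15 ≈ 185.9*I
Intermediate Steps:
k = -5400 (k = -5 + (1142 - 1*6537) = -5 + (1142 - 6537) = -5 - 5395 = -5400)
p = -29160 (p = -8*((7604 + 2603) - 6562) = -8*(10207 - 6562) = -8*3645 = -29160)
√(p + k) = √(-29160 - 5400) = √(-34560) = 48*I*√15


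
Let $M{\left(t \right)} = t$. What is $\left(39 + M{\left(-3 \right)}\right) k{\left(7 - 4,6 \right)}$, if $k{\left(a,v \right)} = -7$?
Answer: $-252$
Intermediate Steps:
$\left(39 + M{\left(-3 \right)}\right) k{\left(7 - 4,6 \right)} = \left(39 - 3\right) \left(-7\right) = 36 \left(-7\right) = -252$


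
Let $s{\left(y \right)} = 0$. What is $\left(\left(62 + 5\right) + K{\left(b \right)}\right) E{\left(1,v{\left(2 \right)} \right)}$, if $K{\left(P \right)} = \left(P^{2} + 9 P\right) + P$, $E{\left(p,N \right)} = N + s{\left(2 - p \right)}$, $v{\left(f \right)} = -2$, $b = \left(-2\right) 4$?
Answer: $-102$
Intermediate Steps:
$b = -8$
$E{\left(p,N \right)} = N$ ($E{\left(p,N \right)} = N + 0 = N$)
$K{\left(P \right)} = P^{2} + 10 P$
$\left(\left(62 + 5\right) + K{\left(b \right)}\right) E{\left(1,v{\left(2 \right)} \right)} = \left(\left(62 + 5\right) - 8 \left(10 - 8\right)\right) \left(-2\right) = \left(67 - 16\right) \left(-2\right) = 51 \left(-2\right) = -102$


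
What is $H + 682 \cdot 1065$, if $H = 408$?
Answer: $726738$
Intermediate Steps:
$H + 682 \cdot 1065 = 408 + 682 \cdot 1065 = 408 + 726330 = 726738$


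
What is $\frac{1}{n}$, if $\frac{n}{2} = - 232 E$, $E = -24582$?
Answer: $\frac{1}{11406048} \approx 8.7673 \cdot 10^{-8}$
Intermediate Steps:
$n = 11406048$ ($n = 2 \left(\left(-232\right) \left(-24582\right)\right) = 2 \cdot 5703024 = 11406048$)
$\frac{1}{n} = \frac{1}{11406048}$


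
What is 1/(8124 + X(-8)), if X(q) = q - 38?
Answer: 1/8078 ≈ 0.00012379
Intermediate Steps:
X(q) = -38 + q
1/(8124 + X(-8)) = 1/(8124 + (-38 - 8)) = 1/(8124 - 46) = 1/8078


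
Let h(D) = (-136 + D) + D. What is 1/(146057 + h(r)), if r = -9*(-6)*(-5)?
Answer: 1/145381 ≈ 6.8785e-6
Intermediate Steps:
r = -270 (r = 54*(-5) = -270)
h(D) = -136 + 2*D
1/(146057 + h(r)) = 1/(146057 + (-136 + 2*(-270))) = 1/(146057 + (-136 - 540)) = 1/(146057 - 676) = 1/145381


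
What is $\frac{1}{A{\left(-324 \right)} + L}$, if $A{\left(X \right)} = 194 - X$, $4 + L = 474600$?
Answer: $\frac{1}{475114} \approx 2.1048 \cdot 10^{-6}$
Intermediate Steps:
$L = 474596$ ($L = -4 + 474600 = 474596$)
$\frac{1}{A{\left(-324 \right)} + L} = \frac{1}{\left(194 - -324\right) + 474596} = \frac{1}{\left(194 + 324\right) + 474596} = \frac{1}{518 + 474596} = \frac{1}{475114}$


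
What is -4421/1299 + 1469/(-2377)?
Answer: -12416948/3087723 ≈ -4.0214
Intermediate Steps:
-4421/1299 + 1469/(-2377) = -4421*1/1299 + 1469*(-1/2377) = -4421/1299 - 1469/2377 = -12416948/3087723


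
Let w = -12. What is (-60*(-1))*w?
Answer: -720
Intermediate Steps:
(-60*(-1))*w = -60*(-1)*(-12) = 60*(-12) = -720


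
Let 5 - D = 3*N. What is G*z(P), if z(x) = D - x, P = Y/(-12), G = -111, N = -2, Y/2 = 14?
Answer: -1480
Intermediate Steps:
Y = 28 (Y = 2*14 = 28)
D = 11 (D = 5 - 3*(-2) = 5 - 1*(-6) = 5 + 6 = 11)
P = -7/3 (P = 28/(-12) = 28*(-1/12) = -7/3 ≈ -2.3333)
z(x) = 11 - x
G*z(P) = -111*(11 - 1*(-7/3)) = -111*(11 + 7/3) = -111*40/3 = -1480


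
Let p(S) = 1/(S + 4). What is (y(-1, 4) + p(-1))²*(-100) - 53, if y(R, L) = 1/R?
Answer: -877/9 ≈ -97.444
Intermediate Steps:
p(S) = 1/(4 + S)
(y(-1, 4) + p(-1))²*(-100) - 53 = (1/(-1) + 1/(4 - 1))²*(-100) - 53 = (-1 + 1/3)²*(-100) - 53 = (-1 + ⅓)²*(-100) - 53 = (-⅔)²*(-100) - 53 = (4/9)*(-100) - 53 = -400/9 - 53 = -877/9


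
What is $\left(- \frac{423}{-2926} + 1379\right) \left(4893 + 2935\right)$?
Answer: $\frac{831287662}{77} \approx 1.0796 \cdot 10^{7}$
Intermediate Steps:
$\left(- \frac{423}{-2926} + 1379\right) \left(4893 + 2935\right) = \left(\left(-423\right) \left(- \frac{1}{2926}\right) + 1379\right) 7828 = \left(\frac{423}{2926} + 1379\right) 7828 = \frac{4035377}{2926} \cdot 7828 = \frac{831287662}{77}$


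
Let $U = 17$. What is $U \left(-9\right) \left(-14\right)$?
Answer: $2142$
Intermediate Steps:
$U \left(-9\right) \left(-14\right) = 17 \left(-9\right) \left(-14\right) = \left(-153\right) \left(-14\right) = 2142$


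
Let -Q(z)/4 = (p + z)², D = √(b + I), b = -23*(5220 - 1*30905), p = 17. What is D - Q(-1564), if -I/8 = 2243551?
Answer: 9572836 + I*√17357653 ≈ 9.5728e+6 + 4166.3*I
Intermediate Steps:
I = -17948408 (I = -8*2243551 = -17948408)
b = 590755 (b = -23*(5220 - 30905) = -23*(-25685) = 590755)
D = I*√17357653 (D = √(590755 - 17948408) = √(-17357653) = I*√17357653 ≈ 4166.3*I)
Q(z) = -4*(17 + z)²
D - Q(-1564) = I*√17357653 - (-4)*(17 - 1564)² = I*√17357653 - (-4)*(-1547)² = I*√17357653 - (-4)*2393209 = I*√17357653 - 1*(-9572836) = I*√17357653 + 9572836 = 9572836 + I*√17357653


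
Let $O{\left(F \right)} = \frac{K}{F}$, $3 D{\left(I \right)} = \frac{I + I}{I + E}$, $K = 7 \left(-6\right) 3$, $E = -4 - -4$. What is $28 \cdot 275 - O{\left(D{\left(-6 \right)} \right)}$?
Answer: $7889$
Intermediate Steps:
$E = 0$ ($E = -4 + 4 = 0$)
$K = -126$ ($K = \left(-42\right) 3 = -126$)
$D{\left(I \right)} = \frac{2}{3}$ ($D{\left(I \right)} = \frac{\left(I + I\right) \frac{1}{I + 0}}{3} = \frac{2 I \frac{1}{I}}{3} = \frac{1}{3} \cdot 2 = \frac{2}{3}$)
$O{\left(F \right)} = - \frac{126}{F}$
$28 \cdot 275 - O{\left(D{\left(-6 \right)} \right)} = 28 \cdot 275 - - \frac{126}{\frac{2}{3}} = 7700 - \left(-126\right) \frac{3}{2} = 7700 - -189 = 7700 + 189 = 7889$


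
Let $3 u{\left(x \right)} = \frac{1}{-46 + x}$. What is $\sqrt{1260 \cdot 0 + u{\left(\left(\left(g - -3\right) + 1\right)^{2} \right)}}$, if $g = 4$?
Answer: $\frac{\sqrt{6}}{18} \approx 0.13608$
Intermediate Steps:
$u{\left(x \right)} = \frac{1}{3 \left(-46 + x\right)}$
$\sqrt{1260 \cdot 0 + u{\left(\left(\left(g - -3\right) + 1\right)^{2} \right)}} = \sqrt{1260 \cdot 0 + \frac{1}{3 \left(-46 + \left(\left(4 - -3\right) + 1\right)^{2}\right)}} = \sqrt{0 + \frac{1}{3 \left(-46 + \left(\left(4 + 3\right) + 1\right)^{2}\right)}} = \sqrt{0 + \frac{1}{3 \left(-46 + \left(7 + 1\right)^{2}\right)}} = \sqrt{0 + \frac{1}{3 \left(-46 + 8^{2}\right)}} = \sqrt{0 + \frac{1}{3 \left(-46 + 64\right)}} = \sqrt{0 + \frac{1}{3 \cdot 18}} = \sqrt{0 + \frac{1}{3} \cdot \frac{1}{18}} = \sqrt{0 + \frac{1}{54}} = \sqrt{\frac{1}{54}} = \frac{\sqrt{6}}{18}$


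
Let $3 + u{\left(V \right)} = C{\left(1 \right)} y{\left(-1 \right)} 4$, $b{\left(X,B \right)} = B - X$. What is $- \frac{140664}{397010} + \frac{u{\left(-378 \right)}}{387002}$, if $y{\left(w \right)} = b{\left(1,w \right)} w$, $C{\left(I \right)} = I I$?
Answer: $- \frac{27217632139}{76821832010} \approx -0.3543$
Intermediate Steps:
$C{\left(I \right)} = I^{2}$
$y{\left(w \right)} = w \left(-1 + w\right)$ ($y{\left(w \right)} = \left(w - 1\right) w = \left(-1 + w\right) w = w \left(-1 + w\right)$)
$u{\left(V \right)} = 5$ ($u{\left(V \right)} = -3 + 1^{2} \left(- (-1 - 1)\right) 4 = -3 + 1 \left(\left(-1\right) \left(-2\right)\right) 4 = -3 + 1 \cdot 2 \cdot 4 = -3 + 2 \cdot 4 = -3 + 8 = 5$)
$- \frac{140664}{397010} + \frac{u{\left(-378 \right)}}{387002} = - \frac{140664}{397010} + \frac{5}{387002} = \left(-140664\right) \frac{1}{397010} + 5 \cdot \frac{1}{387002} = - \frac{70332}{198505} + \frac{5}{387002} = - \frac{27217632139}{76821832010}$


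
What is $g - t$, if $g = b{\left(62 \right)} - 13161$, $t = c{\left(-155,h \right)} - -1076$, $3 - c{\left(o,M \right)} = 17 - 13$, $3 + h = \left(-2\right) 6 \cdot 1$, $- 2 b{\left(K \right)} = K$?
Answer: $-14267$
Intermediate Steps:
$b{\left(K \right)} = - \frac{K}{2}$
$h = -15$ ($h = -3 + \left(-2\right) 6 \cdot 1 = -3 - 12 = -15$)
$c{\left(o,M \right)} = -1$ ($c{\left(o,M \right)} = 3 - \left(17 - 13\right) = 3 - 4 = -1$)
$t = 1075$ ($t = -1 - -1076 = -1 + 1076 = 1075$)
$g = -13192$ ($g = \left(- \frac{1}{2}\right) 62 - 13161 = -31 - 13161 = -13192$)
$g - t = -13192 - 1075 = -14267$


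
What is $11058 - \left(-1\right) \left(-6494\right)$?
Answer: $4564$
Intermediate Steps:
$11058 - \left(-1\right) \left(-6494\right) = 11058 - 6494 = 4564$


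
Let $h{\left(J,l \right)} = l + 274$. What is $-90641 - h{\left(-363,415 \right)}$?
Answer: $-91330$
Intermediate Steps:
$h{\left(J,l \right)} = 274 + l$
$-90641 - h{\left(-363,415 \right)} = -90641 - \left(274 + 415\right) = -90641 - 689 = -91330$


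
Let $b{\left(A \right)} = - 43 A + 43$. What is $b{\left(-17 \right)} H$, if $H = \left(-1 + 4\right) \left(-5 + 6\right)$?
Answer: $2322$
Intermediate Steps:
$b{\left(A \right)} = 43 - 43 A$
$H = 3$ ($H = 3 \cdot 1 = 3$)
$b{\left(-17 \right)} H = \left(43 - -731\right) 3 = \left(43 + 731\right) 3 = 774 \cdot 3 = 2322$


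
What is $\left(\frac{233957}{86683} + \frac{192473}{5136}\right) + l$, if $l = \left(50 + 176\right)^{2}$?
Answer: $\frac{22757119523699}{445203888} \approx 51116.0$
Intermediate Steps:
$l = 51076$ ($l = 226^{2} = 51076$)
$\left(\frac{233957}{86683} + \frac{192473}{5136}\right) + l = \left(\frac{233957}{86683} + \frac{192473}{5136}\right) + 51076 = \frac{17885740211}{445203888} + 51076 = \frac{22757119523699}{445203888}$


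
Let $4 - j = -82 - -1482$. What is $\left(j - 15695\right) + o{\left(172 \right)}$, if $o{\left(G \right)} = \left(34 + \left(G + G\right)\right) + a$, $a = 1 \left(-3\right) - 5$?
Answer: $-16721$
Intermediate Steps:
$a = -8$ ($a = -3 - 5 = -8$)
$o{\left(G \right)} = 26 + 2 G$ ($o{\left(G \right)} = \left(34 + \left(G + G\right)\right) - 8 = \left(34 + 2 G\right) - 8 = 26 + 2 G$)
$j = -1396$ ($j = 4 - \left(-82 - -1482\right) = 4 - \left(-82 + 1482\right) = 4 - 1400 = -1396$)
$\left(j - 15695\right) + o{\left(172 \right)} = \left(-1396 - 15695\right) + \left(26 + 2 \cdot 172\right) = -17091 + \left(26 + 344\right) = -17091 + 370 = -16721$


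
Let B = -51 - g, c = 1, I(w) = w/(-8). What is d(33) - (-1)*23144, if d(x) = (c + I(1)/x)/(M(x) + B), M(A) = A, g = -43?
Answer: 152750663/6600 ≈ 23144.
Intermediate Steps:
I(w) = -w/8 (I(w) = w*(-1/8) = -w/8)
B = -8 (B = -51 - 1*(-43) = -51 + 43 = -8)
d(x) = (1 - 1/(8*x))/(-8 + x) (d(x) = (1 + (-1/8*1)/x)/(x - 8) = (1 - 1/(8*x))/(-8 + x))
d(33) - (-1)*23144 = (-1/8 + 33)/(33*(-8 + 33)) - (-1)*23144 = (1/33)*(263/8)/25 - 1*(-23144) = (1/33)*(1/25)*(263/8) + 23144 = 263/6600 + 23144 = 152750663/6600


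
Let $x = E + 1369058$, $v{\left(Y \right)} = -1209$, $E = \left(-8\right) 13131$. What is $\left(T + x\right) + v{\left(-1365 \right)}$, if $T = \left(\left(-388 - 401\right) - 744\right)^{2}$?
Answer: $3612890$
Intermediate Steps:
$E = -105048$
$T = 2350089$ ($T = \left(\left(-388 - 401\right) - 744\right)^{2} = \left(-789 - 744\right)^{2} = \left(-1533\right)^{2} = 2350089$)
$x = 1264010$ ($x = -105048 + 1369058 = 1264010$)
$\left(T + x\right) + v{\left(-1365 \right)} = \left(2350089 + 1264010\right) - 1209 = 3614099 - 1209 = 3612890$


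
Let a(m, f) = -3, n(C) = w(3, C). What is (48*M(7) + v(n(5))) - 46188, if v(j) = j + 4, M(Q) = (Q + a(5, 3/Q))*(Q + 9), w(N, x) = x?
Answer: -43107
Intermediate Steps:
n(C) = C
M(Q) = (-3 + Q)*(9 + Q) (M(Q) = (Q - 3)*(Q + 9) = (-3 + Q)*(9 + Q))
v(j) = 4 + j
(48*M(7) + v(n(5))) - 46188 = (48*(-27 + 7² + 6*7) + (4 + 5)) - 46188 = (48*(-27 + 49 + 42) + 9) - 46188 = (48*64 + 9) - 46188 = (3072 + 9) - 46188 = 3081 - 46188 = -43107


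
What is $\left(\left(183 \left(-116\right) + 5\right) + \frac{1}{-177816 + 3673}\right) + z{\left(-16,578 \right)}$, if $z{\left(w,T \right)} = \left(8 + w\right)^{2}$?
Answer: $- \frac{3684691738}{174143} \approx -21159.0$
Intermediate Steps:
$\left(\left(183 \left(-116\right) + 5\right) + \frac{1}{-177816 + 3673}\right) + z{\left(-16,578 \right)} = \left(\left(183 \left(-116\right) + 5\right) + \frac{1}{-177816 + 3673}\right) + \left(8 - 16\right)^{2} = \left(\left(-21228 + 5\right) + \frac{1}{-174143}\right) + \left(-8\right)^{2} = \left(-21223 - \frac{1}{174143}\right) + 64 = - \frac{3695836890}{174143} + 64 = - \frac{3684691738}{174143}$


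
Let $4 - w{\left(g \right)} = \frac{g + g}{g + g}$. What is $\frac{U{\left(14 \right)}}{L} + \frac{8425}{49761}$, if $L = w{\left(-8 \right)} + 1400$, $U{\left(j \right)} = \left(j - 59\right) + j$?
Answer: $\frac{10277684}{69814683} \approx 0.14721$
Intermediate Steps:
$w{\left(g \right)} = 3$ ($w{\left(g \right)} = 4 - \frac{g + g}{g + g} = 4 - \frac{2 g}{2 g} = 4 - 2 g \frac{1}{2 g} = 4 - 1 = 3$)
$U{\left(j \right)} = -59 + 2 j$ ($U{\left(j \right)} = \left(-59 + j\right) + j = -59 + 2 j$)
$L = 1403$ ($L = 3 + 1400 = 1403$)
$\frac{U{\left(14 \right)}}{L} + \frac{8425}{49761} = \frac{-59 + 2 \cdot 14}{1403} + \frac{8425}{49761} = \left(-59 + 28\right) \frac{1}{1403} + 8425 \cdot \frac{1}{49761} = \left(-31\right) \frac{1}{1403} + \frac{8425}{49761} = - \frac{31}{1403} + \frac{8425}{49761} = \frac{10277684}{69814683}$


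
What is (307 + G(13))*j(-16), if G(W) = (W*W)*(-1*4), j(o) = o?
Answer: 5904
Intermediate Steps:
G(W) = -4*W**2 (G(W) = W**2*(-4) = -4*W**2)
(307 + G(13))*j(-16) = (307 - 4*13**2)*(-16) = (307 - 4*169)*(-16) = (307 - 676)*(-16) = -369*(-16) = 5904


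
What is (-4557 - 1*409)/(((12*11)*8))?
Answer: -2483/528 ≈ -4.7027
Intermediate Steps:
(-4557 - 1*409)/(((12*11)*8)) = (-4557 - 409)/((132*8)) = -4966/1056 = -4966*1/1056 = -2483/528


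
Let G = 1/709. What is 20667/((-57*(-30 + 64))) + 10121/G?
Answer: 4635552805/646 ≈ 7.1758e+6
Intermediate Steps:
G = 1/709 ≈ 0.0014104
20667/((-57*(-30 + 64))) + 10121/G = 20667/((-57*(-30 + 64))) + 10121/(1/709) = 20667/((-57*34)) + 10121*709 = 20667/(-1938) + 7175789 = 20667*(-1/1938) + 7175789 = -6889/646 + 7175789 = 4635552805/646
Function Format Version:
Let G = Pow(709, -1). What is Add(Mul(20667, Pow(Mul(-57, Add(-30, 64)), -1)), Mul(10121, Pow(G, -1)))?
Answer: Rational(4635552805, 646) ≈ 7.1758e+6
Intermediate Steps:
G = Rational(1, 709) ≈ 0.0014104
Add(Mul(20667, Pow(Mul(-57, Add(-30, 64)), -1)), Mul(10121, Pow(G, -1))) = Add(Mul(20667, Pow(Mul(-57, Add(-30, 64)), -1)), Mul(10121, Pow(Rational(1, 709), -1))) = Add(Mul(20667, Pow(Mul(-57, 34), -1)), Mul(10121, 709)) = Add(Mul(20667, Pow(-1938, -1)), 7175789) = Add(Mul(20667, Rational(-1, 1938)), 7175789) = Add(Rational(-6889, 646), 7175789) = Rational(4635552805, 646)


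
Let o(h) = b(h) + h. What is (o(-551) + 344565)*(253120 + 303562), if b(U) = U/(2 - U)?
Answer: 15128961903466/79 ≈ 1.9151e+11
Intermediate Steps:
o(h) = h - h/(-2 + h) (o(h) = -h/(-2 + h) + h = h - h/(-2 + h))
(o(-551) + 344565)*(253120 + 303562) = (-551*(-3 - 551)/(-2 - 551) + 344565)*(253120 + 303562) = (-551*(-554)/(-553) + 344565)*556682 = (-551*(-1/553)*(-554) + 344565)*556682 = (-305254/553 + 344565)*556682 = (190239191/553)*556682 = 15128961903466/79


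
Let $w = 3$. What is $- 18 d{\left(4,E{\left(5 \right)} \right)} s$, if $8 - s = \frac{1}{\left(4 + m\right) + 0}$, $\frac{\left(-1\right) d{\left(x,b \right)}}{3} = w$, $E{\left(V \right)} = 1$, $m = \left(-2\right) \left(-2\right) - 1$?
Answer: $\frac{8910}{7} \approx 1272.9$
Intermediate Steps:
$m = 3$ ($m = 4 - 1 = 3$)
$d{\left(x,b \right)} = -9$ ($d{\left(x,b \right)} = \left(-3\right) 3 = -9$)
$s = \frac{55}{7}$ ($s = 8 - \frac{1}{\left(4 + 3\right) + 0} = 8 - \frac{1}{7 + 0} = 8 - \frac{1}{7} = \frac{55}{7} \approx 7.8571$)
$- 18 d{\left(4,E{\left(5 \right)} \right)} s = \left(-18\right) \left(-9\right) \frac{55}{7} = 162 \cdot \frac{55}{7} = \frac{8910}{7}$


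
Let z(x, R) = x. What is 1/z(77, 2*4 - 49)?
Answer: 1/77 ≈ 0.012987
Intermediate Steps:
1/z(77, 2*4 - 49) = 1/77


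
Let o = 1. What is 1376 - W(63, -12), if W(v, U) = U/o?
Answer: 1388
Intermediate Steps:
W(v, U) = U (W(v, U) = U/1 = U*1 = U)
1376 - W(63, -12) = 1376 - 1*(-12) = 1376 + 12 = 1388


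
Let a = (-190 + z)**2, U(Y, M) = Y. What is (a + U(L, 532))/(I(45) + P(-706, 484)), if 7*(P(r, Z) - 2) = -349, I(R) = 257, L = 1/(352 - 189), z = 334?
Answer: 23659783/238632 ≈ 99.148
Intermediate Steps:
L = 1/163 ≈ 0.0061350
a = 20736 (a = (-190 + 334)**2 = 144**2 = 20736)
P(r, Z) = -335/7 (P(r, Z) = 2 + (1/7)*(-349) = 2 - 349/7 = -335/7)
(a + U(L, 532))/(I(45) + P(-706, 484)) = (20736 + 1/163)/(257 - 335/7) = 3379969/(163*(1464/7)) = (3379969/163)*(7/1464) = 23659783/238632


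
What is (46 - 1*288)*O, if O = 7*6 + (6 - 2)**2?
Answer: -14036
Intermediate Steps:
O = 58 (O = 42 + 4**2 = 42 + 16 = 58)
(46 - 1*288)*O = (46 - 1*288)*58 = (46 - 288)*58 = -242*58 = -14036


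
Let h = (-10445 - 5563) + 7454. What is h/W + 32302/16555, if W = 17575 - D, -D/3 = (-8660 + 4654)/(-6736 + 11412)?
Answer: 996018766122/680151265255 ≈ 1.4644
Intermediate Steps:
h = -8554 (h = -16008 + 7454 = -8554)
D = 6009/2338 (D = -3*(-8660 + 4654)/(-6736 + 11412) = -(-12018)/4676 = -3*(-2003/2338) = 6009/2338 ≈ 2.5701)
W = 41084341/2338 (W = 17575 - 1*6009/2338 = 17575 - 6009/2338 = 41084341/2338 ≈ 17572.)
h/W + 32302/16555 = -8554/41084341/2338 + 32302/16555 = -8554*2338/41084341 + 32302*(1/16555) = -19999252/41084341 + 32302/16555 = 996018766122/680151265255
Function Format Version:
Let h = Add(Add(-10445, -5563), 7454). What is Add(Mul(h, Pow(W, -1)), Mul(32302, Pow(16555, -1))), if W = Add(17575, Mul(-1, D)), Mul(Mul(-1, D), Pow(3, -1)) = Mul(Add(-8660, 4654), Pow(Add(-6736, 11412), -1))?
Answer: Rational(996018766122, 680151265255) ≈ 1.4644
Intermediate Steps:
h = -8554 (h = Add(-16008, 7454) = -8554)
D = Rational(6009, 2338) (D = Mul(-3, Mul(Add(-8660, 4654), Pow(Add(-6736, 11412), -1))) = Mul(-3, Mul(-4006, Pow(4676, -1))) = Mul(-3, Mul(-4006, Rational(1, 4676))) = Mul(-3, Rational(-2003, 2338)) = Rational(6009, 2338) ≈ 2.5701)
W = Rational(41084341, 2338) (W = Add(17575, Mul(-1, Rational(6009, 2338))) = Add(17575, Rational(-6009, 2338)) = Rational(41084341, 2338) ≈ 17572.)
Add(Mul(h, Pow(W, -1)), Mul(32302, Pow(16555, -1))) = Add(Mul(-8554, Pow(Rational(41084341, 2338), -1)), Mul(32302, Pow(16555, -1))) = Add(Mul(-8554, Rational(2338, 41084341)), Mul(32302, Rational(1, 16555))) = Add(Rational(-19999252, 41084341), Rational(32302, 16555)) = Rational(996018766122, 680151265255)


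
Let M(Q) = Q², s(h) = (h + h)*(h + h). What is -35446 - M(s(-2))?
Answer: -35702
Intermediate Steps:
s(h) = 4*h² (s(h) = (2*h)*(2*h) = 4*h²)
-35446 - M(s(-2)) = -35446 - (4*(-2)²)² = -35446 - (4*4)² = -35446 - 1*16² = -35446 - 1*256 = -35446 - 256 = -35702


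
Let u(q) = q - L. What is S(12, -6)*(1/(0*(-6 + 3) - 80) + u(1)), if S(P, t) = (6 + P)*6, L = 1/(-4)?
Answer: 2673/20 ≈ 133.65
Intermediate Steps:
L = -1/4 ≈ -0.25000
S(P, t) = 36 + 6*P
u(q) = 1/4 + q (u(q) = q - 1*(-1/4) = q + 1/4 = 1/4 + q)
S(12, -6)*(1/(0*(-6 + 3) - 80) + u(1)) = (36 + 6*12)*(1/(0*(-6 + 3) - 80) + (1/4 + 1)) = (36 + 72)*(1/(0*(-3) - 80) + 5/4) = 108*(1/(0 - 80) + 5/4) = 108*(1/(-80) + 5/4) = 108*(-1/80 + 5/4) = 108*(99/80) = 2673/20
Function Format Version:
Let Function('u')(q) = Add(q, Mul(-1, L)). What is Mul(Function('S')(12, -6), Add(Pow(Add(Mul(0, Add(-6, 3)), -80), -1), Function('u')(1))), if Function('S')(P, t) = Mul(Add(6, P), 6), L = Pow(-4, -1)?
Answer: Rational(2673, 20) ≈ 133.65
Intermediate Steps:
L = Rational(-1, 4) ≈ -0.25000
Function('S')(P, t) = Add(36, Mul(6, P))
Function('u')(q) = Add(Rational(1, 4), q) (Function('u')(q) = Add(q, Mul(-1, Rational(-1, 4))) = Add(q, Rational(1, 4)) = Add(Rational(1, 4), q))
Mul(Function('S')(12, -6), Add(Pow(Add(Mul(0, Add(-6, 3)), -80), -1), Function('u')(1))) = Mul(Add(36, Mul(6, 12)), Add(Pow(Add(Mul(0, Add(-6, 3)), -80), -1), Add(Rational(1, 4), 1))) = Mul(Add(36, 72), Add(Pow(Add(Mul(0, -3), -80), -1), Rational(5, 4))) = Mul(108, Add(Pow(Add(0, -80), -1), Rational(5, 4))) = Mul(108, Add(Pow(-80, -1), Rational(5, 4))) = Mul(108, Add(Rational(-1, 80), Rational(5, 4))) = Mul(108, Rational(99, 80)) = Rational(2673, 20)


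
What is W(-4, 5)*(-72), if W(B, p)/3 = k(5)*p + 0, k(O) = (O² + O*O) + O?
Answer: -59400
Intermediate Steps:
k(O) = O + 2*O² (k(O) = (O² + O²) + O = 2*O² + O = O + 2*O²)
W(B, p) = 165*p (W(B, p) = 3*((5*(1 + 2*5))*p + 0) = 3*((5*(1 + 10))*p + 0) = 3*((5*11)*p + 0) = 3*(55*p + 0) = 3*(55*p) = 165*p)
W(-4, 5)*(-72) = (165*5)*(-72) = 825*(-72) = -59400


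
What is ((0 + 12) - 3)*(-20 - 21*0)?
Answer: -180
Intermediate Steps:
((0 + 12) - 3)*(-20 - 21*0) = (12 - 3)*(-20 + 0) = 9*(-20) = -180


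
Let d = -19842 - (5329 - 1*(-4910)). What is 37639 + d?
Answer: 7558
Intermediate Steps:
d = -30081 (d = -19842 - (5329 + 4910) = -19842 - 1*10239 = -19842 - 10239 = -30081)
37639 + d = 37639 - 30081 = 7558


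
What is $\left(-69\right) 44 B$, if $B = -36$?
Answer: $109296$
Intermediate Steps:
$\left(-69\right) 44 B = \left(-69\right) 44 \left(-36\right) = \left(-3036\right) \left(-36\right) = 109296$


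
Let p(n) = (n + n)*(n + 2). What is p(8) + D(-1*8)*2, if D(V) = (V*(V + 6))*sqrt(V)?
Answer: 160 + 64*I*sqrt(2) ≈ 160.0 + 90.51*I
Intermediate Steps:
p(n) = 2*n*(2 + n) (p(n) = (2*n)*(2 + n) = 2*n*(2 + n))
D(V) = V**(3/2)*(6 + V) (D(V) = (V*(6 + V))*sqrt(V) = V**(3/2)*(6 + V))
p(8) + D(-1*8)*2 = 2*8*(2 + 8) + ((-1*8)**(3/2)*(6 - 1*8))*2 = 2*8*10 + ((-8)**(3/2)*(6 - 8))*2 = 160 + (-16*I*sqrt(2)*(-2))*2 = 160 + (32*I*sqrt(2))*2 = 160 + 64*I*sqrt(2)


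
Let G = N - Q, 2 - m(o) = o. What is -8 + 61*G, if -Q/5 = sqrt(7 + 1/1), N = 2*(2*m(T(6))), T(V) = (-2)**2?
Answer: -496 + 610*sqrt(2) ≈ 366.67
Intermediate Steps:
T(V) = 4
m(o) = 2 - o
N = -8 (N = 2*(2*(2 - 1*4)) = 2*(2*(2 - 4)) = 2*(2*(-2)) = 2*(-4) = -8)
Q = -10*sqrt(2) (Q = -5*sqrt(7 + 1/1) = -5*sqrt(7 + 1) = -10*sqrt(2) ≈ -14.142)
G = -8 + 10*sqrt(2) (G = -8 - (-10)*sqrt(2) = -8 + 10*sqrt(2) ≈ 6.1421)
-8 + 61*G = -8 + 61*(-8 + 10*sqrt(2)) = -8 + (-488 + 610*sqrt(2)) = -496 + 610*sqrt(2)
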